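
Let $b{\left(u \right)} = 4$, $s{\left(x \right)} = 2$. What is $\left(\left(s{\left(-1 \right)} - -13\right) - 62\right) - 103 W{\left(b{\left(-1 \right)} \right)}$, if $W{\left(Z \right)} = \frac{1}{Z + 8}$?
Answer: $- \frac{667}{12} \approx -55.583$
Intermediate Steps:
$W{\left(Z \right)} = \frac{1}{8 + Z}$
$\left(\left(s{\left(-1 \right)} - -13\right) - 62\right) - 103 W{\left(b{\left(-1 \right)} \right)} = \left(\left(2 - -13\right) - 62\right) - \frac{103}{8 + 4} = \left(\left(2 + 13\right) - 62\right) - \frac{103}{12} = \left(15 - 62\right) - \frac{103}{12} = -47 - \frac{103}{12} = - \frac{667}{12}$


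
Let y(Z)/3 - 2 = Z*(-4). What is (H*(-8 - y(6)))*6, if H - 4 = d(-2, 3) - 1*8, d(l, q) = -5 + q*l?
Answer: -5220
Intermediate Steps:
y(Z) = 6 - 12*Z (y(Z) = 6 + 3*(Z*(-4)) = 6 + 3*(-4*Z) = 6 - 12*Z)
d(l, q) = -5 + l*q
H = -15 (H = 4 + ((-5 - 2*3) - 1*8) = 4 + ((-5 - 6) - 8) = 4 + (-11 - 8) = 4 - 19 = -15)
(H*(-8 - y(6)))*6 = -15*(-8 - (6 - 12*6))*6 = -15*(-8 - (6 - 72))*6 = -15*(-8 - 1*(-66))*6 = -15*(-8 + 66)*6 = -15*58*6 = -870*6 = -5220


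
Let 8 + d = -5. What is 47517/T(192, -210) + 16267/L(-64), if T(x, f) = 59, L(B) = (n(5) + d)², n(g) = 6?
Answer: 3288086/2891 ≈ 1137.4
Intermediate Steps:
d = -13 (d = -8 - 5 = -13)
L(B) = 49 (L(B) = (6 - 13)² = (-7)² = 49)
47517/T(192, -210) + 16267/L(-64) = 47517/59 + 16267/49 = 3288086/2891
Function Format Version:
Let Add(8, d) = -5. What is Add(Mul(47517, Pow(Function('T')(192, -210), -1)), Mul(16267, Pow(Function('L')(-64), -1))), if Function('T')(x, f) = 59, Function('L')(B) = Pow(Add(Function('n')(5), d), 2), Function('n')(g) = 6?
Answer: Rational(3288086, 2891) ≈ 1137.4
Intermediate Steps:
d = -13 (d = Add(-8, -5) = -13)
Function('L')(B) = 49 (Function('L')(B) = Pow(Add(6, -13), 2) = Pow(-7, 2) = 49)
Add(Mul(47517, Pow(Function('T')(192, -210), -1)), Mul(16267, Pow(Function('L')(-64), -1))) = Add(Mul(47517, Pow(59, -1)), Mul(16267, Pow(49, -1))) = Add(Mul(47517, Rational(1, 59)), Mul(16267, Rational(1, 49))) = Add(Rational(47517, 59), Rational(16267, 49)) = Rational(3288086, 2891)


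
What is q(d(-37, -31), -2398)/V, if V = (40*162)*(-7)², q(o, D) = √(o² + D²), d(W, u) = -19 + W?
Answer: √1438385/158760 ≈ 0.0075543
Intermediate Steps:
q(o, D) = √(D² + o²)
V = 317520 (V = 6480*49 = 317520)
q(d(-37, -31), -2398)/V = √((-2398)² + (-19 - 37)²)/317520 = √(5750404 + (-56)²)*(1/317520) = √(5750404 + 3136)*(1/317520) = √5753540*(1/317520) = (2*√1438385)*(1/317520) = √1438385/158760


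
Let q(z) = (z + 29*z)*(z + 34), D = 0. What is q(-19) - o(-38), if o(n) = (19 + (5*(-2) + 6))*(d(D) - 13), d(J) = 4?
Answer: -8415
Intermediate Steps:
o(n) = -135 (o(n) = (19 + (5*(-2) + 6))*(4 - 13) = (19 + (-10 + 6))*(-9) = (19 - 4)*(-9) = 15*(-9) = -135)
q(z) = 30*z*(34 + z) (q(z) = (30*z)*(34 + z) = 30*z*(34 + z))
q(-19) - o(-38) = 30*(-19)*(34 - 19) - 1*(-135) = 30*(-19)*15 + 135 = -8550 + 135 = -8415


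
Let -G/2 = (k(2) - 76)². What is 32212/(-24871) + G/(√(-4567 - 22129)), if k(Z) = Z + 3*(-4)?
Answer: -32212/24871 + 3698*I*√6674/3337 ≈ -1.2952 + 90.532*I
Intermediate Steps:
k(Z) = -12 + Z (k(Z) = Z - 12 = -12 + Z)
G = -14792 (G = -2*((-12 + 2) - 76)² = -2*(-10 - 76)² = -2*(-86)² = -2*7396 = -14792)
32212/(-24871) + G/(√(-4567 - 22129)) = 32212/(-24871) - 14792/√(-4567 - 22129) = 32212*(-1/24871) - 14792*(-I*√6674/13348) = -32212/24871 - 14792*(-I*√6674/13348) = -32212/24871 - (-3698)*I*√6674/3337 = -32212/24871 + 3698*I*√6674/3337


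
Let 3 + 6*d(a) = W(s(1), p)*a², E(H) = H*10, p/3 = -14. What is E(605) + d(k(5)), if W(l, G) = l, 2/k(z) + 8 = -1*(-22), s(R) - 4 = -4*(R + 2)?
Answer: 1778545/294 ≈ 6049.5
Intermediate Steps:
s(R) = -4 - 4*R (s(R) = 4 - 4*(R + 2) = 4 - 4*(2 + R) = 4 + (-8 - 4*R) = -4 - 4*R)
p = -42 (p = 3*(-14) = -42)
k(z) = ⅐ (k(z) = 2/(-8 - 1*(-22)) = 2/(-8 + 22) = 2/14 = 2*(1/14) = ⅐)
E(H) = 10*H
d(a) = -½ - 4*a²/3 (d(a) = -½ + ((-4 - 4*1)*a²)/6 = -½ + ((-4 - 4)*a²)/6 = -½ + (-8*a²)/6 = -½ - 4*a²/3)
E(605) + d(k(5)) = 10*605 + (-½ - 4*(⅐)²/3) = 6050 + (-½ - 4/3*1/49) = 6050 + (-½ - 4/147) = 6050 - 155/294 = 1778545/294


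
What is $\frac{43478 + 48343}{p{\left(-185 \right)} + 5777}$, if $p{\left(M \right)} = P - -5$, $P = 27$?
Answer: $\frac{91821}{5809} \approx 15.807$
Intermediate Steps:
$p{\left(M \right)} = 32$ ($p{\left(M \right)} = 27 - -5 = 27 + 5 = 32$)
$\frac{43478 + 48343}{p{\left(-185 \right)} + 5777} = \frac{43478 + 48343}{32 + 5777} = \frac{91821}{5809}$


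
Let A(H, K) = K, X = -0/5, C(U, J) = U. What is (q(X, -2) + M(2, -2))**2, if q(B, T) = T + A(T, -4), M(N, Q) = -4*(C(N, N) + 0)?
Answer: 196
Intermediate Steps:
X = 0 (X = -0/5 = -3*0 = 0)
M(N, Q) = -4*N (M(N, Q) = -4*(N + 0) = -4*N)
q(B, T) = -4 + T (q(B, T) = T - 4 = -4 + T)
(q(X, -2) + M(2, -2))**2 = ((-4 - 2) - 4*2)**2 = (-6 - 8)**2 = (-14)**2 = 196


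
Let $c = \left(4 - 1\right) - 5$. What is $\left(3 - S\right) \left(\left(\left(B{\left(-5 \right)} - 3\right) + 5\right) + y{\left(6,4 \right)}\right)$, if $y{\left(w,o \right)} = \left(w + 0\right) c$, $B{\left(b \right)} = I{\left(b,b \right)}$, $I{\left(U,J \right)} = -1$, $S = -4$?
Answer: $-77$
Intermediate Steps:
$B{\left(b \right)} = -1$
$c = -2$ ($c = 3 - 5 = -2$)
$y{\left(w,o \right)} = - 2 w$ ($y{\left(w,o \right)} = \left(w + 0\right) \left(-2\right) = w \left(-2\right) = - 2 w$)
$\left(3 - S\right) \left(\left(\left(B{\left(-5 \right)} - 3\right) + 5\right) + y{\left(6,4 \right)}\right) = \left(3 - -4\right) \left(\left(\left(-1 - 3\right) + 5\right) - 12\right) = \left(3 + 4\right) \left(\left(-4 + 5\right) - 12\right) = 7 \left(1 - 12\right) = 7 \left(-11\right) = -77$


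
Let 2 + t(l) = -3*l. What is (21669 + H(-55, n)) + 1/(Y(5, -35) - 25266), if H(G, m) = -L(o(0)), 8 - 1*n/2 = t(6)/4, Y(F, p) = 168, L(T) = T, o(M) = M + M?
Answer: 543848561/25098 ≈ 21669.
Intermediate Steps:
o(M) = 2*M
t(l) = -2 - 3*l
n = 26 (n = 16 - 2*(-2 - 3*6)/4 = 16 - 2*(-2 - 18)/4 = 16 - (-40)/4 = 16 - 2*(-5) = 16 + 10 = 26)
H(G, m) = 0 (H(G, m) = -2*0 = -1*0 = 0)
(21669 + H(-55, n)) + 1/(Y(5, -35) - 25266) = (21669 + 0) + 1/(168 - 25266) = 21669 + 1/(-25098) = 21669 - 1/25098 = 543848561/25098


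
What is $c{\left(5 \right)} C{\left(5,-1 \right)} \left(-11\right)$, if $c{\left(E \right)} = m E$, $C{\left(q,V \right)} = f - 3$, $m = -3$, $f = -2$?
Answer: $-825$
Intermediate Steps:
$C{\left(q,V \right)} = -5$ ($C{\left(q,V \right)} = -2 - 3 = -5$)
$c{\left(E \right)} = - 3 E$
$c{\left(5 \right)} C{\left(5,-1 \right)} \left(-11\right) = \left(-3\right) 5 \left(-5\right) \left(-11\right) = \left(-15\right) \left(-5\right) \left(-11\right) = 75 \left(-11\right) = -825$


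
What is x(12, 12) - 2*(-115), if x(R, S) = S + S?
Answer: 254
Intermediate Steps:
x(R, S) = 2*S
x(12, 12) - 2*(-115) = 2*12 - 2*(-115) = 24 + 230 = 254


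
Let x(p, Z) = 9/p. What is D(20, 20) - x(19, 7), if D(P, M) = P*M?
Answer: 7591/19 ≈ 399.53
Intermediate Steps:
D(P, M) = M*P
D(20, 20) - x(19, 7) = 20*20 - 9/19 = 400 - 9/19 = 7591/19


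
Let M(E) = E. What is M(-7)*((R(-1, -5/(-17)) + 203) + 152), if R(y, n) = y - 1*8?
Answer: -2422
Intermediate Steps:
R(y, n) = -8 + y (R(y, n) = y - 8 = -8 + y)
M(-7)*((R(-1, -5/(-17)) + 203) + 152) = -7*(((-8 - 1) + 203) + 152) = -7*((-9 + 203) + 152) = -7*(194 + 152) = -7*346 = -2422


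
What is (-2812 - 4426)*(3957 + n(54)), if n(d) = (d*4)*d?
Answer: -113064798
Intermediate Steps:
n(d) = 4*d² (n(d) = (4*d)*d = 4*d²)
(-2812 - 4426)*(3957 + n(54)) = (-2812 - 4426)*(3957 + 4*54²) = -7238*(3957 + 4*2916) = -7238*(3957 + 11664) = -7238*15621 = -113064798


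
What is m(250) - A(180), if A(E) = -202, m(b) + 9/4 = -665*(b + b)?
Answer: -1329201/4 ≈ -3.3230e+5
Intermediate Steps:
m(b) = -9/4 - 1330*b (m(b) = -9/4 - 665*(b + b) = -9/4 - 1330*b)
m(250) - A(180) = (-9/4 - 1330*250) - 1*(-202) = (-9/4 - 332500) + 202 = -1330009/4 + 202 = -1329201/4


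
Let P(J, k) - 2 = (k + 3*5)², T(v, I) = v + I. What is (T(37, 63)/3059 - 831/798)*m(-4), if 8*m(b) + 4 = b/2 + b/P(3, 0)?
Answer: 4214793/5555144 ≈ 0.75872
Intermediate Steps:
T(v, I) = I + v
P(J, k) = 2 + (15 + k)² (P(J, k) = 2 + (k + 3*5)² = 2 + (k + 15)² = 2 + (15 + k)²)
m(b) = -½ + 229*b/3632 (m(b) = -½ + (b/2 + b/(2 + (15 + 0)²))/8 = -½ + (b*(½) + b/(2 + 15²))/8 = -½ + (b/2 + b/(2 + 225))/8 = -½ + (b/2 + b/227)/8 = -½ + (229*b/454)/8 = -½ + 229*b/3632)
(T(37, 63)/3059 - 831/798)*m(-4) = ((63 + 37)/3059 - 831/798)*(-½ + (229/3632)*(-4)) = (100*(1/3059) - 831*1/798)*(-½ - 229/908) = (100/3059 - 277/266)*(-683/908) = -6171/6118*(-683/908) = 4214793/5555144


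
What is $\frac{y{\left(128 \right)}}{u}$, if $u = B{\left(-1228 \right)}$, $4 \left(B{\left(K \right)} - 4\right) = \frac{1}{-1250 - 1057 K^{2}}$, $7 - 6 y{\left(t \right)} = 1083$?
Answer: $- \frac{1143386535792}{25503045407} \approx -44.833$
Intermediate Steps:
$y{\left(t \right)} = - \frac{538}{3}$ ($y{\left(t \right)} = \frac{7}{6} - \frac{361}{2} = - \frac{538}{3}$)
$B{\left(K \right)} = 4 + \frac{1}{4 \left(-1250 - 1057 K^{2}\right)}$
$u = \frac{25503045407}{6375761352}$ ($u = \frac{7 \left(2857 + 2416 \left(-1228\right)^{2}\right)}{4 \left(1250 + 1057 \left(-1228\right)^{2}\right)} = \frac{7 \left(2857 + 2416 \cdot 1507984\right)}{4 \left(1250 + 1057 \cdot 1507984\right)} = \frac{7 \left(2857 + 3643289344\right)}{4 \left(1250 + 1593939088\right)} = \frac{7}{4} \cdot \frac{1}{1593940338} \cdot 3643292201 = \frac{25503045407}{6375761352} \approx 4.0$)
$\frac{y{\left(128 \right)}}{u} = - \frac{538}{3 \cdot \frac{25503045407}{6375761352}} = \left(- \frac{538}{3}\right) \frac{6375761352}{25503045407} = - \frac{1143386535792}{25503045407}$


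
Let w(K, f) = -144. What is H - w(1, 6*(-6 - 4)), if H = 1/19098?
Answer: 2750113/19098 ≈ 144.00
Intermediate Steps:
H = 1/19098 ≈ 5.2362e-5
H - w(1, 6*(-6 - 4)) = 1/19098 - 1*(-144) = 1/19098 + 144 = 2750113/19098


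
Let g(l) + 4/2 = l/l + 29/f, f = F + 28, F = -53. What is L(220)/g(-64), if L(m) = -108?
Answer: 50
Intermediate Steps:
f = -25 (f = -53 + 28 = -25)
g(l) = -54/25 (g(l) = -2 + (l/l + 29/(-25)) = -2 + (1 + 29*(-1/25)) = -2 + (1 - 29/25) = -2 - 4/25 = -54/25)
L(220)/g(-64) = -108/(-54/25) = -108*(-25/54) = 50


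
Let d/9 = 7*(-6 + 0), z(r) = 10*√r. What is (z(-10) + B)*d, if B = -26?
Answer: 9828 - 3780*I*√10 ≈ 9828.0 - 11953.0*I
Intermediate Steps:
d = -378 (d = 9*(7*(-6 + 0)) = 9*(7*(-6)) = 9*(-42) = -378)
(z(-10) + B)*d = (10*√(-10) - 26)*(-378) = (10*(I*√10) - 26)*(-378) = (10*I*√10 - 26)*(-378) = (-26 + 10*I*√10)*(-378) = 9828 - 3780*I*√10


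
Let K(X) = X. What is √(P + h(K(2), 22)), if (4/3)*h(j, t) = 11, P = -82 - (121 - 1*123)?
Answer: I*√287/2 ≈ 8.4705*I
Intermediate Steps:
P = -80 (P = -82 - (121 - 123) = -82 - 1*(-2) = -82 + 2 = -80)
h(j, t) = 33/4 (h(j, t) = (¾)*11 = 33/4)
√(P + h(K(2), 22)) = √(-80 + 33/4) = √(-287/4) = I*√287/2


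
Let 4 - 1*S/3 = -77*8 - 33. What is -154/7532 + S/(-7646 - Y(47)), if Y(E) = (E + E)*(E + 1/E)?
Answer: -98889/540959 ≈ -0.18280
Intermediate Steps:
S = 1959 (S = 12 - 3*(-77*8 - 33) = 12 - 3*(-616 - 33) = 12 - 3*(-649) = 12 + 1947 = 1959)
Y(E) = 2*E*(E + 1/E) (Y(E) = (2*E)*(E + 1/E) = 2*E*(E + 1/E))
-154/7532 + S/(-7646 - Y(47)) = -154/7532 + 1959/(-7646 - (2 + 2*47**2)) = -154*1/7532 + 1959/(-7646 - (2 + 2*2209)) = -11/538 + 1959/(-7646 - (2 + 4418)) = -11/538 + 1959/(-7646 - 1*4420) = -11/538 + 1959/(-7646 - 4420) = -11/538 + 1959/(-12066) = -11/538 + 1959*(-1/12066) = -11/538 - 653/4022 = -98889/540959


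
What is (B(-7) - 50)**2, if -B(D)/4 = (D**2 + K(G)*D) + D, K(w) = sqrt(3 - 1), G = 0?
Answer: 49092 - 12208*sqrt(2) ≈ 31827.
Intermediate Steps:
K(w) = sqrt(2)
B(D) = -4*D - 4*D**2 - 4*D*sqrt(2) (B(D) = -4*((D**2 + sqrt(2)*D) + D) = -4*((D**2 + D*sqrt(2)) + D) = -4*(D + D**2 + D*sqrt(2)) = -4*D - 4*D**2 - 4*D*sqrt(2))
(B(-7) - 50)**2 = (-4*(-7)*(1 - 7 + sqrt(2)) - 50)**2 = (-4*(-7)*(-6 + sqrt(2)) - 50)**2 = ((-168 + 28*sqrt(2)) - 50)**2 = (-218 + 28*sqrt(2))**2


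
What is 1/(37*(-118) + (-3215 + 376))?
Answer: -1/7205 ≈ -0.00013879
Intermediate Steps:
1/(37*(-118) + (-3215 + 376)) = 1/(-4366 - 2839) = 1/(-7205) = -1/7205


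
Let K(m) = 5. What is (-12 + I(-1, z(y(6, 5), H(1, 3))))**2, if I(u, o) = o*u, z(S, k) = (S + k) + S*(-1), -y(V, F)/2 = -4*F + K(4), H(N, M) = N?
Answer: 169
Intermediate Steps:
y(V, F) = -10 + 8*F (y(V, F) = -2*(-4*F + 5) = -2*(5 - 4*F) = -10 + 8*F)
z(S, k) = k (z(S, k) = (S + k) - S = k)
(-12 + I(-1, z(y(6, 5), H(1, 3))))**2 = (-12 + 1*(-1))**2 = (-12 - 1)**2 = (-13)**2 = 169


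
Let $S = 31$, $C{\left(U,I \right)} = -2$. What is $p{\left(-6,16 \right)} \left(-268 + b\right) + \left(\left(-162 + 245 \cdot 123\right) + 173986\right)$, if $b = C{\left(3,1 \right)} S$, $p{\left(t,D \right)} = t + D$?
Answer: $200659$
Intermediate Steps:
$p{\left(t,D \right)} = D + t$
$b = -62$ ($b = \left(-2\right) 31 = -62$)
$p{\left(-6,16 \right)} \left(-268 + b\right) + \left(\left(-162 + 245 \cdot 123\right) + 173986\right) = \left(16 - 6\right) \left(-268 - 62\right) + \left(\left(-162 + 245 \cdot 123\right) + 173986\right) = 10 \left(-330\right) + \left(\left(-162 + 30135\right) + 173986\right) = -3300 + \left(29973 + 173986\right) = -3300 + 203959 = 200659$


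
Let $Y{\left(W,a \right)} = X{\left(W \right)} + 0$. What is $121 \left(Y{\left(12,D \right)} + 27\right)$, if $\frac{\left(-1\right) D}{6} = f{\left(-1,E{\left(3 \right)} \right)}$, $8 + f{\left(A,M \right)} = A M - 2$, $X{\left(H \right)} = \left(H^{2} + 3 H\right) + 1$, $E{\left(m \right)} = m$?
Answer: $25168$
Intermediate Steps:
$X{\left(H \right)} = 1 + H^{2} + 3 H$
$f{\left(A,M \right)} = -10 + A M$ ($f{\left(A,M \right)} = -8 + \left(A M - 2\right) = -8 + \left(-2 + A M\right) = -10 + A M$)
$D = 78$ ($D = - 6 \left(-10 - 3\right) = \left(-6\right) \left(-13\right) = 78$)
$Y{\left(W,a \right)} = 1 + W^{2} + 3 W$ ($Y{\left(W,a \right)} = \left(1 + W^{2} + 3 W\right) + 0 = 1 + W^{2} + 3 W$)
$121 \left(Y{\left(12,D \right)} + 27\right) = 121 \left(\left(1 + 12^{2} + 3 \cdot 12\right) + 27\right) = 121 \left(\left(1 + 144 + 36\right) + 27\right) = 121 \left(181 + 27\right) = 121 \cdot 208 = 25168$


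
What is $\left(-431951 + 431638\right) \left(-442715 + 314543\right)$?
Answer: $40117836$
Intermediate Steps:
$\left(-431951 + 431638\right) \left(-442715 + 314543\right) = \left(-313\right) \left(-128172\right) = 40117836$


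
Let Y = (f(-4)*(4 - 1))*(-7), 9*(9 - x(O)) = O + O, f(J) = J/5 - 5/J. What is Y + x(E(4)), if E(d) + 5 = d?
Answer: -41/180 ≈ -0.22778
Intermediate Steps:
f(J) = -5/J + J/5 (f(J) = J*(1/5) - 5/J = J/5 - 5/J = -5/J + J/5)
E(d) = -5 + d
x(O) = 9 - 2*O/9 (x(O) = 9 - (O + O)/9 = 9 - 2*O/9)
Y = -189/20 (Y = ((-5/(-4) + (1/5)*(-4))*(4 - 1))*(-7) = ((-5*(-1/4) - 4/5)*3)*(-7) = ((5/4 - 4/5)*3)*(-7) = ((9/20)*3)*(-7) = (27/20)*(-7) = -189/20 ≈ -9.4500)
Y + x(E(4)) = -189/20 + (9 - 2*(-5 + 4)/9) = -189/20 + (9 - 2/9*(-1)) = -189/20 + (9 + 2/9) = -189/20 + 83/9 = -41/180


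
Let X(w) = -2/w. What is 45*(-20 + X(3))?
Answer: -930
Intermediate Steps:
45*(-20 + X(3)) = 45*(-20 - 2/3) = 45*(-62/3) = -930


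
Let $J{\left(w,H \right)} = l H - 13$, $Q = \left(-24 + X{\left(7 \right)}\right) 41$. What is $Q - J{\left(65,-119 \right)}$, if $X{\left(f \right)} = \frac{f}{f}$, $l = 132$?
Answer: $14778$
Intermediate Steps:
$X{\left(f \right)} = 1$
$Q = -943$ ($Q = \left(-24 + 1\right) 41 = \left(-23\right) 41 = -943$)
$J{\left(w,H \right)} = -13 + 132 H$ ($J{\left(w,H \right)} = 132 H - 13 = -13 + 132 H$)
$Q - J{\left(65,-119 \right)} = -943 - \left(-13 + 132 \left(-119\right)\right) = -943 - \left(-13 - 15708\right) = -943 - -15721 = -943 + 15721 = 14778$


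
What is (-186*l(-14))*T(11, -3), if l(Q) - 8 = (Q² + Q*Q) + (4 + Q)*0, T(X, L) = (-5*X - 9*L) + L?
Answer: 2306400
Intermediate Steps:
T(X, L) = -8*L - 5*X (T(X, L) = (-9*L - 5*X) + L = -8*L - 5*X)
l(Q) = 8 + 2*Q² (l(Q) = 8 + ((Q² + Q*Q) + (4 + Q)*0) = 8 + ((Q² + Q²) + 0) = 8 + (2*Q² + 0) = 8 + 2*Q²)
(-186*l(-14))*T(11, -3) = (-186*(8 + 2*(-14)²))*(-8*(-3) - 5*11) = (-186*(8 + 2*196))*(24 - 55) = -186*(8 + 392)*(-31) = -186*400*(-31) = -74400*(-31) = 2306400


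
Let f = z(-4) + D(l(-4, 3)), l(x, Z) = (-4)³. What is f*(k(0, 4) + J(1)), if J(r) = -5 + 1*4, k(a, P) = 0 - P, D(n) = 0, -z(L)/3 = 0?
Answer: 0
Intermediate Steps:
l(x, Z) = -64
z(L) = 0 (z(L) = -3*0 = 0)
k(a, P) = -P
J(r) = -1 (J(r) = -5 + 4 = -1)
f = 0 (f = 0 + 0 = 0)
f*(k(0, 4) + J(1)) = 0*(-1*4 - 1) = 0*(-4 - 1) = 0*(-5) = 0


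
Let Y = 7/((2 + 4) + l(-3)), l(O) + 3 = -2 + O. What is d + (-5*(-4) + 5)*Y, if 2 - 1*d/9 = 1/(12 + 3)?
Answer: -701/10 ≈ -70.100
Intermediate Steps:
l(O) = -5 + O (l(O) = -3 + (-2 + O) = -5 + O)
Y = -7/2 (Y = 7/((2 + 4) + (-5 - 3)) = 7/(6 - 8) = 7/(-2) = 7*(-½) = -7/2 ≈ -3.5000)
d = 87/5 (d = 18 - 9/(12 + 3) = 18 - 9/15 = 18 - 9*1/15 = 18 - ⅗ = 87/5 ≈ 17.400)
d + (-5*(-4) + 5)*Y = 87/5 + (-5*(-4) + 5)*(-7/2) = 87/5 + (20 + 5)*(-7/2) = 87/5 + 25*(-7/2) = 87/5 - 175/2 = -701/10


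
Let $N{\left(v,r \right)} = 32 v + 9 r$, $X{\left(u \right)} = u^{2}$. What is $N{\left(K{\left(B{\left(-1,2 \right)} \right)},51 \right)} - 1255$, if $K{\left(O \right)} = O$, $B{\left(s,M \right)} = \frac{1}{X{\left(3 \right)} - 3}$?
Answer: $- \frac{2372}{3} \approx -790.67$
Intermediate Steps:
$B{\left(s,M \right)} = \frac{1}{6}$ ($B{\left(s,M \right)} = \frac{1}{3^{2} - 3} = \frac{1}{9 - 3} = \frac{1}{6}$)
$N{\left(v,r \right)} = 9 r + 32 v$
$N{\left(K{\left(B{\left(-1,2 \right)} \right)},51 \right)} - 1255 = \left(9 \cdot 51 + 32 \cdot \frac{1}{6}\right) - 1255 = \left(459 + \frac{16}{3}\right) - 1255 = \frac{1393}{3} - 1255 = - \frac{2372}{3}$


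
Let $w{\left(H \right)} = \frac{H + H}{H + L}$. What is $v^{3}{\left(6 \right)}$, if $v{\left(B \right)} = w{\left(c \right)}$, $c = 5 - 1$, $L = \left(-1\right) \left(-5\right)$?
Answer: $\frac{512}{729} \approx 0.70233$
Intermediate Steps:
$L = 5$
$c = 4$
$w{\left(H \right)} = \frac{2 H}{5 + H}$ ($w{\left(H \right)} = \frac{H + H}{H + 5} = \frac{2 H}{5 + H}$)
$v{\left(B \right)} = \frac{8}{9}$ ($v{\left(B \right)} = 2 \cdot 4 \frac{1}{5 + 4} = 2 \cdot 4 \cdot \frac{1}{9} = \frac{8}{9}$)
$v^{3}{\left(6 \right)} = \left(\frac{8}{9}\right)^{3} = \frac{512}{729}$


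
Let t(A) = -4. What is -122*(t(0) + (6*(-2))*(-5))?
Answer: -6832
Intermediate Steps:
-122*(t(0) + (6*(-2))*(-5)) = -122*(-4 + (6*(-2))*(-5)) = -122*(-4 - 12*(-5)) = -122*(-4 + 60) = -122*56 = -6832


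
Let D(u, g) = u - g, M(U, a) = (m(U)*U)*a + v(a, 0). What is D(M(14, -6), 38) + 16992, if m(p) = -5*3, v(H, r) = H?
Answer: 18208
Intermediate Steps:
m(p) = -15
M(U, a) = a - 15*U*a (M(U, a) = (-15*U)*a + a = -15*U*a + a = a - 15*U*a)
D(M(14, -6), 38) + 16992 = (-6*(1 - 15*14) - 1*38) + 16992 = (-6*(1 - 210) - 38) + 16992 = (-6*(-209) - 38) + 16992 = (1254 - 38) + 16992 = 1216 + 16992 = 18208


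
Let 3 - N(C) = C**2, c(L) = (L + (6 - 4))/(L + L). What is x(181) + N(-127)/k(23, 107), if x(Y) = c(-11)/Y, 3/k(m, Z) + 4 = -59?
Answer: 1348488381/3982 ≈ 3.3865e+5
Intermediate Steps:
k(m, Z) = -1/21 (k(m, Z) = 3/(-4 - 59) = 3/(-63) = 3*(-1/63) = -1/21)
c(L) = (2 + L)/(2*L) (c(L) = (L + 2)/((2*L)) = (2 + L)*(1/(2*L)) = (2 + L)/(2*L))
N(C) = 3 - C**2
x(Y) = 9/(22*Y) (x(Y) = ((1/2)*(2 - 11)/(-11))/Y = ((1/2)*(-1/11)*(-9))/Y = 9/(22*Y))
x(181) + N(-127)/k(23, 107) = (9/22)/181 + (3 - 1*(-127)**2)/(-1/21) = (9/22)*(1/181) + (3 - 1*16129)*(-21) = 9/3982 + (3 - 16129)*(-21) = 9/3982 - 16126*(-21) = 9/3982 + 338646 = 1348488381/3982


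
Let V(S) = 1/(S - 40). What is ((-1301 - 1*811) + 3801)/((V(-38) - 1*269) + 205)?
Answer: -131742/4993 ≈ -26.385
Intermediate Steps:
V(S) = 1/(-40 + S)
((-1301 - 1*811) + 3801)/((V(-38) - 1*269) + 205) = ((-1301 - 1*811) + 3801)/((1/(-40 - 38) - 1*269) + 205) = ((-1301 - 811) + 3801)/((1/(-78) - 269) + 205) = (-2112 + 3801)/((-1/78 - 269) + 205) = 1689/(-20983/78 + 205) = 1689/(-4993/78) = 1689*(-78/4993) = -131742/4993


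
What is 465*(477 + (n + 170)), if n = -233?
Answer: 192510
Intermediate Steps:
465*(477 + (n + 170)) = 465*(477 + (-233 + 170)) = 465*(477 - 63) = 465*414 = 192510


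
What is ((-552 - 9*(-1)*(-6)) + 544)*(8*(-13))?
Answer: 6448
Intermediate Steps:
((-552 - 9*(-1)*(-6)) + 544)*(8*(-13)) = ((-552 + 9*(-6)) + 544)*(-104) = ((-552 - 54) + 544)*(-104) = (-606 + 544)*(-104) = -62*(-104) = 6448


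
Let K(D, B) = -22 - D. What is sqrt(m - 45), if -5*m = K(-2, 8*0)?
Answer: I*sqrt(41) ≈ 6.4031*I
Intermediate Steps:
m = 4 (m = -(-22 - 1*(-2))/5 = -(-22 + 2)/5 = -1/5*(-20) = 4)
sqrt(m - 45) = sqrt(4 - 45) = sqrt(-41) = I*sqrt(41)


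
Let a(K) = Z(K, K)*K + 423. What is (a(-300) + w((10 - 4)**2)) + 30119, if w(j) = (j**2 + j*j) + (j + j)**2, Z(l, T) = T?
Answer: 128318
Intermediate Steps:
a(K) = 423 + K**2 (a(K) = K*K + 423 = K**2 + 423 = 423 + K**2)
w(j) = 6*j**2 (w(j) = (j**2 + j**2) + (2*j)**2 = 2*j**2 + 4*j**2 = 6*j**2)
(a(-300) + w((10 - 4)**2)) + 30119 = ((423 + (-300)**2) + 6*((10 - 4)**2)**2) + 30119 = ((423 + 90000) + 6*(6**2)**2) + 30119 = (90423 + 6*36**2) + 30119 = (90423 + 6*1296) + 30119 = (90423 + 7776) + 30119 = 98199 + 30119 = 128318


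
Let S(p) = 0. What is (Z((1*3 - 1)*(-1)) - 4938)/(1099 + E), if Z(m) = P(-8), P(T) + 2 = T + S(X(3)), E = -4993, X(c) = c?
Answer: 2474/1947 ≈ 1.2707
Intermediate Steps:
P(T) = -2 + T (P(T) = -2 + (T + 0) = -2 + T)
Z(m) = -10 (Z(m) = -2 - 8 = -10)
(Z((1*3 - 1)*(-1)) - 4938)/(1099 + E) = (-10 - 4938)/(1099 - 4993) = -4948/(-3894) = -4948*(-1/3894) = 2474/1947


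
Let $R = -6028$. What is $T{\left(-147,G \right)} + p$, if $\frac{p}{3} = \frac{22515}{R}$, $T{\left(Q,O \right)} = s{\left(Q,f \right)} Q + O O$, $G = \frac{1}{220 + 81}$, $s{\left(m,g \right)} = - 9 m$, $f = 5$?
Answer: $- \frac{106220522970785}{546142828} \approx -1.9449 \cdot 10^{5}$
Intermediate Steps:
$G = \frac{1}{301} \approx 0.0033223$
$T{\left(Q,O \right)} = O^{2} - 9 Q^{2}$ ($T{\left(Q,O \right)} = - 9 Q Q + O O = - 9 Q^{2} + O^{2} = O^{2} - 9 Q^{2}$)
$p = - \frac{67545}{6028}$ ($p = 3 \frac{22515}{-6028} = 3 \cdot 22515 \left(- \frac{1}{6028}\right) = 3 \left(- \frac{22515}{6028}\right) = - \frac{67545}{6028} \approx -11.205$)
$T{\left(-147,G \right)} + p = \left(\left(\frac{1}{301}\right)^{2} - 9 \left(-147\right)^{2}\right) - \frac{67545}{6028} = \left(\frac{1}{90601} - 194481\right) - \frac{67545}{6028} = - \frac{17620173080}{90601} - \frac{67545}{6028} = - \frac{106220522970785}{546142828}$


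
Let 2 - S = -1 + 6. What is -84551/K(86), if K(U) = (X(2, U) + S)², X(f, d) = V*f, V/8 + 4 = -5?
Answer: -84551/21609 ≈ -3.9128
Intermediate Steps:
V = -72 (V = -32 + 8*(-5) = -32 - 40 = -72)
X(f, d) = -72*f
S = -3 (S = 2 - (-1 + 6) = 2 - 1*5 = 2 - 5 = -3)
K(U) = 21609 (K(U) = (-72*2 - 3)² = (-144 - 3)² = (-147)² = 21609)
-84551/K(86) = -84551/21609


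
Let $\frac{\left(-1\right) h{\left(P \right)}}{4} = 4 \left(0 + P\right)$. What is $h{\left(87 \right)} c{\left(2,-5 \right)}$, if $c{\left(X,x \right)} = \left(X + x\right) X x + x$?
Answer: $-34800$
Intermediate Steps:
$c{\left(X,x \right)} = x + X x \left(X + x\right)$ ($c{\left(X,x \right)} = X \left(X + x\right) x + x = X x \left(X + x\right) + x = x + X x \left(X + x\right)$)
$h{\left(P \right)} = - 16 P$ ($h{\left(P \right)} = - 4 \cdot 4 \left(0 + P\right) = - 4 \cdot 4 P = - 16 P$)
$h{\left(87 \right)} c{\left(2,-5 \right)} = \left(-16\right) 87 \left(- 5 \left(1 + 2^{2} + 2 \left(-5\right)\right)\right) = - 1392 \left(- 5 \left(1 + 4 - 10\right)\right) = - 1392 \left(\left(-5\right) \left(-5\right)\right) = \left(-1392\right) 25 = -34800$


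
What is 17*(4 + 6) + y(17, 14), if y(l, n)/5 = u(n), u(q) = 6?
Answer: 200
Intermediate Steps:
y(l, n) = 30 (y(l, n) = 5*6 = 30)
17*(4 + 6) + y(17, 14) = 17*(4 + 6) + 30 = 17*10 + 30 = 170 + 30 = 200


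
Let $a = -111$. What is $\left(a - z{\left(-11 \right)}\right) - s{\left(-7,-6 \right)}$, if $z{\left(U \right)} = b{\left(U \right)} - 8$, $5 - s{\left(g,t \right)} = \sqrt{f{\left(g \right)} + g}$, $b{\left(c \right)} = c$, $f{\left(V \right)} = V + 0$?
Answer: $-97 + i \sqrt{14} \approx -97.0 + 3.7417 i$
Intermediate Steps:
$f{\left(V \right)} = V$
$s{\left(g,t \right)} = 5 - \sqrt{2} \sqrt{g}$ ($s{\left(g,t \right)} = 5 - \sqrt{g + g} = 5 - \sqrt{2 g} = 5 - \sqrt{2} \sqrt{g}$)
$z{\left(U \right)} = -8 + U$ ($z{\left(U \right)} = U - 8 = -8 + U$)
$\left(a - z{\left(-11 \right)}\right) - s{\left(-7,-6 \right)} = \left(-111 - \left(-8 - 11\right)\right) - \left(5 - \sqrt{2} \sqrt{-7}\right) = \left(-111 - -19\right) - \left(5 - \sqrt{2} i \sqrt{7}\right) = \left(-111 + 19\right) - \left(5 - i \sqrt{14}\right) = -92 - \left(5 - i \sqrt{14}\right) = -97 + i \sqrt{14}$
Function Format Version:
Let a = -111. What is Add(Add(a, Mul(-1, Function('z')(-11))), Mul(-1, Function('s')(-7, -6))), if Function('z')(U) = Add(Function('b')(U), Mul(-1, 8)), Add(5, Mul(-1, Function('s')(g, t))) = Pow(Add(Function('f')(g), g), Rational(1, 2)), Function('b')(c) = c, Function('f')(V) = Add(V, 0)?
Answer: Add(-97, Mul(I, Pow(14, Rational(1, 2)))) ≈ Add(-97.000, Mul(3.7417, I))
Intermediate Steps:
Function('f')(V) = V
Function('s')(g, t) = Add(5, Mul(-1, Pow(2, Rational(1, 2)), Pow(g, Rational(1, 2)))) (Function('s')(g, t) = Add(5, Mul(-1, Pow(Add(g, g), Rational(1, 2)))) = Add(5, Mul(-1, Pow(Mul(2, g), Rational(1, 2)))) = Add(5, Mul(-1, Mul(Pow(2, Rational(1, 2)), Pow(g, Rational(1, 2))))) = Add(5, Mul(-1, Pow(2, Rational(1, 2)), Pow(g, Rational(1, 2)))))
Function('z')(U) = Add(-8, U) (Function('z')(U) = Add(U, Mul(-1, 8)) = Add(U, -8) = Add(-8, U))
Add(Add(a, Mul(-1, Function('z')(-11))), Mul(-1, Function('s')(-7, -6))) = Add(Add(-111, Mul(-1, Add(-8, -11))), Mul(-1, Add(5, Mul(-1, Pow(2, Rational(1, 2)), Pow(-7, Rational(1, 2)))))) = Add(Add(-111, Mul(-1, -19)), Mul(-1, Add(5, Mul(-1, Pow(2, Rational(1, 2)), Mul(I, Pow(7, Rational(1, 2))))))) = Add(Add(-111, 19), Mul(-1, Add(5, Mul(-1, I, Pow(14, Rational(1, 2)))))) = Add(-92, Add(-5, Mul(I, Pow(14, Rational(1, 2))))) = Add(-97, Mul(I, Pow(14, Rational(1, 2))))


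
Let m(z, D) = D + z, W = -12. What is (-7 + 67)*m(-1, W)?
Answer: -780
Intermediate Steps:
(-7 + 67)*m(-1, W) = (-7 + 67)*(-12 - 1) = 60*(-13) = -780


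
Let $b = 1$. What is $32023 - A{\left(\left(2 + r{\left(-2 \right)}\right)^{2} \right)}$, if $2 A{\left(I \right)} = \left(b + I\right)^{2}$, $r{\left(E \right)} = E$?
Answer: $\frac{64045}{2} \approx 32023.0$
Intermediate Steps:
$A{\left(I \right)} = \frac{\left(1 + I\right)^{2}}{2}$
$32023 - A{\left(\left(2 + r{\left(-2 \right)}\right)^{2} \right)} = 32023 - \frac{\left(1 + \left(2 - 2\right)^{2}\right)^{2}}{2} = 32023 - \frac{\left(1 + 0^{2}\right)^{2}}{2} = 32023 - \frac{\left(1 + 0\right)^{2}}{2} = 32023 - \frac{1^{2}}{2} = 32023 - \frac{1}{2} \cdot 1 = 32023 - \frac{1}{2} = \frac{64045}{2}$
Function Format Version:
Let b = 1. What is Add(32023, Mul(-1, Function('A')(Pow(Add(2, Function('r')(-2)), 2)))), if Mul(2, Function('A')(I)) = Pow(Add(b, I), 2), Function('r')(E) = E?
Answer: Rational(64045, 2) ≈ 32023.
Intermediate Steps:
Function('A')(I) = Mul(Rational(1, 2), Pow(Add(1, I), 2))
Add(32023, Mul(-1, Function('A')(Pow(Add(2, Function('r')(-2)), 2)))) = Add(32023, Mul(-1, Mul(Rational(1, 2), Pow(Add(1, Pow(Add(2, -2), 2)), 2)))) = Add(32023, Mul(-1, Mul(Rational(1, 2), Pow(Add(1, Pow(0, 2)), 2)))) = Add(32023, Mul(-1, Mul(Rational(1, 2), Pow(Add(1, 0), 2)))) = Add(32023, Mul(-1, Mul(Rational(1, 2), Pow(1, 2)))) = Add(32023, Mul(-1, Mul(Rational(1, 2), 1))) = Add(32023, Mul(-1, Rational(1, 2))) = Add(32023, Rational(-1, 2)) = Rational(64045, 2)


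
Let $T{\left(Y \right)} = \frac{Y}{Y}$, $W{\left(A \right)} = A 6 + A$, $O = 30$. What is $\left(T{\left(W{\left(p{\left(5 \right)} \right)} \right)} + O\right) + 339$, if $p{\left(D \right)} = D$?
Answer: $370$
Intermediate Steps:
$W{\left(A \right)} = 7 A$ ($W{\left(A \right)} = 6 A + A = 7 A$)
$T{\left(Y \right)} = 1$
$\left(T{\left(W{\left(p{\left(5 \right)} \right)} \right)} + O\right) + 339 = \left(1 + 30\right) + 339 = 31 + 339 = 370$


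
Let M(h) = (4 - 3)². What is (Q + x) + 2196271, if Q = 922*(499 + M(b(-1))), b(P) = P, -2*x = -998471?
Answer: 6313013/2 ≈ 3.1565e+6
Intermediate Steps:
x = 998471/2 (x = -½*(-998471) = 998471/2 ≈ 4.9924e+5)
M(h) = 1 (M(h) = 1² = 1)
Q = 461000 (Q = 922*(499 + 1) = 922*500 = 461000)
(Q + x) + 2196271 = (461000 + 998471/2) + 2196271 = 1920471/2 + 2196271 = 6313013/2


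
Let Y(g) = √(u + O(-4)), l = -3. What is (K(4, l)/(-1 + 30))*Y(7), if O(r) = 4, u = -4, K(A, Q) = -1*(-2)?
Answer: 0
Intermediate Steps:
K(A, Q) = 2
Y(g) = 0 (Y(g) = √(-4 + 4) = √0 = 0)
(K(4, l)/(-1 + 30))*Y(7) = (2/(-1 + 30))*0 = (2/29)*0 = 0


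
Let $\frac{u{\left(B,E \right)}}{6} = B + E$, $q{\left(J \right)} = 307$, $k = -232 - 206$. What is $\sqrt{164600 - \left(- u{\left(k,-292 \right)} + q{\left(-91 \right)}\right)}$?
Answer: $\sqrt{159913} \approx 399.89$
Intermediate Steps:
$k = -438$
$u{\left(B,E \right)} = 6 B + 6 E$ ($u{\left(B,E \right)} = 6 \left(B + E\right) = 6 B + 6 E$)
$\sqrt{164600 - \left(- u{\left(k,-292 \right)} + q{\left(-91 \right)}\right)} = \sqrt{164600 + \left(\left(6 \left(-438\right) + 6 \left(-292\right)\right) - 307\right)} = \sqrt{164600 - 4687} = \sqrt{159913}$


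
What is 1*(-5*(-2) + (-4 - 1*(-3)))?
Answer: 9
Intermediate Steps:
1*(-5*(-2) + (-4 - 1*(-3))) = 1*(10 + (-4 + 3)) = 1*(10 - 1) = 1*9 = 9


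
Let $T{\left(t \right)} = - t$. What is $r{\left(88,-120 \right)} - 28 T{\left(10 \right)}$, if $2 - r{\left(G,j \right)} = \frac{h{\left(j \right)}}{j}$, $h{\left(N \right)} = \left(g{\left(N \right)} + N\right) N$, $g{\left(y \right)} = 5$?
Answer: $397$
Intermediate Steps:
$h{\left(N \right)} = N \left(5 + N\right)$ ($h{\left(N \right)} = \left(5 + N\right) N = N \left(5 + N\right)$)
$r{\left(G,j \right)} = -3 - j$ ($r{\left(G,j \right)} = 2 - \frac{j \left(5 + j\right)}{j} = 2 - \left(5 + j\right) = -3 - j$)
$r{\left(88,-120 \right)} - 28 T{\left(10 \right)} = \left(-3 - -120\right) - 28 \left(\left(-1\right) 10\right) = \left(-3 + 120\right) - -280 = 117 + 280 = 397$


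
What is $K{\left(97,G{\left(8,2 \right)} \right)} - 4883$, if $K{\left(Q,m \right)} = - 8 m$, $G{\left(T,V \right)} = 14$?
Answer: $-4995$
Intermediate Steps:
$K{\left(97,G{\left(8,2 \right)} \right)} - 4883 = \left(-8\right) 14 - 4883 = -112 - 4883 = -4995$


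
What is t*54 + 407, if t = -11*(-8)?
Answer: 5159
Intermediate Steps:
t = 88
t*54 + 407 = 88*54 + 407 = 4752 + 407 = 5159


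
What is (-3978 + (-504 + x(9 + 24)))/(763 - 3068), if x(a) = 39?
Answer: 4443/2305 ≈ 1.9275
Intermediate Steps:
(-3978 + (-504 + x(9 + 24)))/(763 - 3068) = (-3978 + (-504 + 39))/(763 - 3068) = (-3978 - 465)/(-2305) = -4443*(-1/2305) = 4443/2305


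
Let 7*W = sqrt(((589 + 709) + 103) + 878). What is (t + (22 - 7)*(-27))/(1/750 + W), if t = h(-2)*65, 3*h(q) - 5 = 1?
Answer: 10106250/1281937451 - 1082812500*sqrt(2279)/1281937451 ≈ -40.316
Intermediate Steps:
h(q) = 2 (h(q) = 5/3 + (1/3)*1 = 5/3 + 1/3 = 2)
t = 130 (t = 2*65 = 130)
W = sqrt(2279)/7 (W = sqrt(((589 + 709) + 103) + 878)/7 = sqrt((1298 + 103) + 878)/7 = sqrt(1401 + 878)/7 = sqrt(2279)/7 ≈ 6.8198)
(t + (22 - 7)*(-27))/(1/750 + W) = (130 + (22 - 7)*(-27))/(1/750 + sqrt(2279)/7) = (130 + 15*(-27))/(1/750 + sqrt(2279)/7) = (130 - 405)/(1/750 + sqrt(2279)/7) = -275/(1/750 + sqrt(2279)/7)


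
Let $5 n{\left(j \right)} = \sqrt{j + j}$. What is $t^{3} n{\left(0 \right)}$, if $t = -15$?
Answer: $0$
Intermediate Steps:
$n{\left(j \right)} = \frac{\sqrt{2} \sqrt{j}}{5}$ ($n{\left(j \right)} = \frac{\sqrt{j + j}}{5} = \frac{\sqrt{2 j}}{5} = \frac{\sqrt{2} \sqrt{j}}{5}$)
$t^{3} n{\left(0 \right)} = \left(-15\right)^{3} \frac{\sqrt{2} \sqrt{0}}{5} = - 3375 \cdot \frac{1}{5} \sqrt{2} \cdot 0 = \left(-3375\right) 0 = 0$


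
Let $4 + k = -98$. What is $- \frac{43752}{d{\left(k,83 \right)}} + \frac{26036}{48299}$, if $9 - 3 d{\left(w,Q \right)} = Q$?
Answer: $\frac{3170730104}{1787063} \approx 1774.3$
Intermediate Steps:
$k = -102$ ($k = -4 - 98 = -102$)
$d{\left(w,Q \right)} = 3 - \frac{Q}{3}$
$- \frac{43752}{d{\left(k,83 \right)}} + \frac{26036}{48299} = - \frac{43752}{3 - \frac{83}{3}} + \frac{26036}{48299} = - \frac{43752}{3 - \frac{83}{3}} + 26036 \cdot \frac{1}{48299} = - \frac{43752}{- \frac{74}{3}} + \frac{26036}{48299} = \left(-43752\right) \left(- \frac{3}{74}\right) + \frac{26036}{48299} = \frac{65628}{37} + \frac{26036}{48299} = \frac{3170730104}{1787063}$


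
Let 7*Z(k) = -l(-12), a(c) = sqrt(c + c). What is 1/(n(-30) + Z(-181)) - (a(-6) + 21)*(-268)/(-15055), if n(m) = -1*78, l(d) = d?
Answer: -3110737/8039370 - 536*I*sqrt(3)/15055 ≈ -0.38694 - 0.061666*I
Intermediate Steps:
a(c) = sqrt(2)*sqrt(c) (a(c) = sqrt(2*c) = sqrt(2)*sqrt(c))
n(m) = -78
Z(k) = 12/7 (Z(k) = (-1*(-12))/7 = (1/7)*12 = 12/7)
1/(n(-30) + Z(-181)) - (a(-6) + 21)*(-268)/(-15055) = 1/(-78 + 12/7) - (sqrt(2)*sqrt(-6) + 21)*(-268)/(-15055) = 1/(-534/7) - (sqrt(2)*(I*sqrt(6)) + 21)*(-268)*(-1)/15055 = -7/534 - (2*I*sqrt(3) + 21)*(-268)*(-1)/15055 = -7/534 - (21 + 2*I*sqrt(3))*(-268)*(-1)/15055 = -7/534 - (-5628 - 536*I*sqrt(3))*(-1)/15055 = -7/534 - (5628/15055 + 536*I*sqrt(3)/15055) = -7/534 + (-5628/15055 - 536*I*sqrt(3)/15055) = -3110737/8039370 - 536*I*sqrt(3)/15055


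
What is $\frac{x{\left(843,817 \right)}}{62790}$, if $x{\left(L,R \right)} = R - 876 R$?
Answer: $- \frac{20425}{1794} \approx -11.385$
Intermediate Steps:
$x{\left(L,R \right)} = - 875 R$
$\frac{x{\left(843,817 \right)}}{62790} = \frac{\left(-875\right) 817}{62790} = \left(-714875\right) \frac{1}{62790} = - \frac{20425}{1794}$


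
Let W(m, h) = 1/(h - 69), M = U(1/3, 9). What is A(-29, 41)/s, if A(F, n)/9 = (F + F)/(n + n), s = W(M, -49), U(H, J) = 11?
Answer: 30798/41 ≈ 751.17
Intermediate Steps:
M = 11
W(m, h) = 1/(-69 + h)
s = -1/118 (s = 1/(-69 - 49) = 1/(-118) = -1/118 ≈ -0.0084746)
A(F, n) = 9*F/n (A(F, n) = 9*((F + F)/(n + n)) = 9*((2*F)/((2*n))) = 9*((2*F)*(1/(2*n))) = 9*(F/n) = 9*F/n)
A(-29, 41)/s = (9*(-29)/41)/(-1/118) = (9*(-29)*(1/41))*(-118) = -261/41*(-118) = 30798/41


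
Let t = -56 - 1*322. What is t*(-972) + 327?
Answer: 367743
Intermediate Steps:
t = -378 (t = -56 - 322 = -378)
t*(-972) + 327 = -378*(-972) + 327 = 367416 + 327 = 367743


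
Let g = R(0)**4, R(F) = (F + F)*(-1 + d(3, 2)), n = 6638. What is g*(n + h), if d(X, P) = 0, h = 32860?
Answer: 0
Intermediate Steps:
R(F) = -2*F (R(F) = (F + F)*(-1 + 0) = (2*F)*(-1) = -2*F)
g = 0 (g = (-2*0)**4 = 0**4 = 0)
g*(n + h) = 0*(6638 + 32860) = 0*39498 = 0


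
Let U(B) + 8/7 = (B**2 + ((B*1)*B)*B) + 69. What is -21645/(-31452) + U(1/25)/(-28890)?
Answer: 420749255753/613477812500 ≈ 0.68584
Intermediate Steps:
U(B) = 475/7 + B**2 + B**3 (U(B) = -8/7 + ((B**2 + ((B*1)*B)*B) + 69) = -8/7 + ((B**2 + (B*B)*B) + 69) = -8/7 + ((B**2 + B**2*B) + 69) = -8/7 + ((B**2 + B**3) + 69) = -8/7 + (69 + B**2 + B**3) = 475/7 + B**2 + B**3)
-21645/(-31452) + U(1/25)/(-28890) = -21645/(-31452) + (475/7 + (1/25)**2 + (1/25)**3)/(-28890) = -21645*(-1/31452) + (475/7 + (1/25)**2 + (1/25)**3)*(-1/28890) = 7215/10484 + (475/7 + 1/625 + 1/15625)*(-1/28890) = 7215/10484 + (7422057/109375)*(-1/28890) = 7215/10484 - 274891/117031250 = 420749255753/613477812500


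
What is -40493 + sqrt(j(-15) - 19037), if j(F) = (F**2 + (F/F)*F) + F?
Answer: -40493 + I*sqrt(18842) ≈ -40493.0 + 137.27*I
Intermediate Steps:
j(F) = F**2 + 2*F (j(F) = (F**2 + 1*F) + F = (F**2 + F) + F = (F + F**2) + F = F**2 + 2*F)
-40493 + sqrt(j(-15) - 19037) = -40493 + sqrt(-15*(2 - 15) - 19037) = -40493 + sqrt(-15*(-13) - 19037) = -40493 + sqrt(195 - 19037) = -40493 + sqrt(-18842) = -40493 + I*sqrt(18842)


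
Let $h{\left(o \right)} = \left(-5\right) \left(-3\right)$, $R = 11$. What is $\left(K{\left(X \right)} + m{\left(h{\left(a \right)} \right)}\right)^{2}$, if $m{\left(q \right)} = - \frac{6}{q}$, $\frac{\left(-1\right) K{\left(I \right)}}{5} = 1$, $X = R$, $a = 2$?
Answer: $\frac{729}{25} \approx 29.16$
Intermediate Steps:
$X = 11$
$K{\left(I \right)} = -5$ ($K{\left(I \right)} = \left(-5\right) 1 = -5$)
$h{\left(o \right)} = 15$
$\left(K{\left(X \right)} + m{\left(h{\left(a \right)} \right)}\right)^{2} = \left(-5 - \frac{6}{15}\right)^{2} = \left(-5 - \frac{2}{5}\right)^{2} = \left(- \frac{27}{5}\right)^{2} = \frac{729}{25}$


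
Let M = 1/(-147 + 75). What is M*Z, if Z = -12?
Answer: 1/6 ≈ 0.16667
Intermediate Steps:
M = -1/72 (M = 1/(-72) = -1/72 ≈ -0.013889)
M*Z = -1/72*(-12) = 1/6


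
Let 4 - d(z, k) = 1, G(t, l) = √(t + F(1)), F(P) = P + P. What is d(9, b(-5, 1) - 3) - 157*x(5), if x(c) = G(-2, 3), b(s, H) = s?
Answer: 3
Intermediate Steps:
F(P) = 2*P
G(t, l) = √(2 + t) (G(t, l) = √(t + 2*1) = √(t + 2) = √(2 + t))
d(z, k) = 3 (d(z, k) = 4 - 1*1 = 4 - 1 = 3)
x(c) = 0 (x(c) = √(2 - 2) = √0 = 0)
d(9, b(-5, 1) - 3) - 157*x(5) = 3 - 157*0 = 3 + 0 = 3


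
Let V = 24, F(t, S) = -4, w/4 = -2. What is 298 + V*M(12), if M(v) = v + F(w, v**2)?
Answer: 490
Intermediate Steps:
w = -8 (w = 4*(-2) = -8)
M(v) = -4 + v (M(v) = v - 4 = -4 + v)
298 + V*M(12) = 298 + 24*(-4 + 12) = 298 + 24*8 = 298 + 192 = 490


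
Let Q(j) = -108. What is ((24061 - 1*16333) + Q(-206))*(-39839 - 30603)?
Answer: -536768040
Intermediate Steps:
((24061 - 1*16333) + Q(-206))*(-39839 - 30603) = ((24061 - 1*16333) - 108)*(-39839 - 30603) = ((24061 - 16333) - 108)*(-70442) = (7728 - 108)*(-70442) = 7620*(-70442) = -536768040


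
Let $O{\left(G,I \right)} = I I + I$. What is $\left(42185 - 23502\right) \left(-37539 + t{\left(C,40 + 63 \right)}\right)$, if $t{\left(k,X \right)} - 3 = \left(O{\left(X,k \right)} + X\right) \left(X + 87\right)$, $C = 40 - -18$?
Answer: $11811654162$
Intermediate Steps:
$C = 58$ ($C = 40 + 18 = 58$)
$O{\left(G,I \right)} = I + I^{2}$ ($O{\left(G,I \right)} = I^{2} + I = I + I^{2}$)
$t{\left(k,X \right)} = 3 + \left(87 + X\right) \left(X + k \left(1 + k\right)\right)$ ($t{\left(k,X \right)} = 3 + \left(k \left(1 + k\right) + X\right) \left(X + 87\right) = 3 + \left(X + k \left(1 + k\right)\right) \left(87 + X\right) = 3 + \left(87 + X\right) \left(X + k \left(1 + k\right)\right)$)
$\left(42185 - 23502\right) \left(-37539 + t{\left(C,40 + 63 \right)}\right) = \left(42185 - 23502\right) \left(-37539 + \left(3 + \left(40 + 63\right)^{2} + 87 \left(40 + 63\right) + 87 \cdot 58 \left(1 + 58\right) + \left(40 + 63\right) 58 \left(1 + 58\right)\right)\right) = 18683 \left(-37539 + \left(3 + 103^{2} + 87 \cdot 103 + 87 \cdot 58 \cdot 59 + 103 \cdot 58 \cdot 59\right)\right) = 18683 \left(-37539 + \left(3 + 10609 + 8961 + 297714 + 352466\right)\right) = 18683 \left(-37539 + 669753\right) = 18683 \cdot 632214 = 11811654162$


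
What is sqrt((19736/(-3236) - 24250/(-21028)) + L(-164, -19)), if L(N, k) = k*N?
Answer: sqrt(225081906470575490)/8505826 ≈ 55.777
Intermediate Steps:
L(N, k) = N*k
sqrt((19736/(-3236) - 24250/(-21028)) + L(-164, -19)) = sqrt((19736/(-3236) - 24250/(-21028)) - 164*(-19)) = sqrt((19736*(-1/3236) - 24250*(-1/21028)) + 3116) = sqrt((-4934/809 + 12125/10514) + 3116) = sqrt(-42066951/8505826 + 3116) = sqrt(26462086865/8505826) = sqrt(225081906470575490)/8505826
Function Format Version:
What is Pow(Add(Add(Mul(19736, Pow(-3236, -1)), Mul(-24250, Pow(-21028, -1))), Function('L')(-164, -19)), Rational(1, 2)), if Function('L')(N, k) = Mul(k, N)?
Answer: Mul(Rational(1, 8505826), Pow(225081906470575490, Rational(1, 2))) ≈ 55.777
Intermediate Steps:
Function('L')(N, k) = Mul(N, k)
Pow(Add(Add(Mul(19736, Pow(-3236, -1)), Mul(-24250, Pow(-21028, -1))), Function('L')(-164, -19)), Rational(1, 2)) = Pow(Add(Add(Mul(19736, Pow(-3236, -1)), Mul(-24250, Pow(-21028, -1))), Mul(-164, -19)), Rational(1, 2)) = Pow(Add(Add(Mul(19736, Rational(-1, 3236)), Mul(-24250, Rational(-1, 21028))), 3116), Rational(1, 2)) = Pow(Add(Add(Rational(-4934, 809), Rational(12125, 10514)), 3116), Rational(1, 2)) = Pow(Add(Rational(-42066951, 8505826), 3116), Rational(1, 2)) = Pow(Rational(26462086865, 8505826), Rational(1, 2)) = Mul(Rational(1, 8505826), Pow(225081906470575490, Rational(1, 2)))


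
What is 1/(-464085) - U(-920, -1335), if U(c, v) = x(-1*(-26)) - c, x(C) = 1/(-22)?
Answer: -9392616337/10209870 ≈ -919.95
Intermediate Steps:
x(C) = -1/22
U(c, v) = -1/22 - c
1/(-464085) - U(-920, -1335) = 1/(-464085) - (-1/22 - 1*(-920)) = -1/464085 - (-1/22 + 920) = -1/464085 - 1*20239/22 = -1/464085 - 20239/22 = -9392616337/10209870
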